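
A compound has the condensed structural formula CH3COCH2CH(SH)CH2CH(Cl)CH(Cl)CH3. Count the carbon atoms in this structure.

Atom tally by fragment:
  CH3COCH2 → C:3 H:5 O:1
  CH(SH) → C:1 H:2 S:1
  CH2 → C:1 H:2
  CH(Cl) → C:1 H:1 Cl:1
  CH(Cl) → C:1 H:1 Cl:1
  CH3 → C:1 H:3
Element totals:
  C: 8
  H: 14
  Cl: 2
  O: 1
  S: 1

8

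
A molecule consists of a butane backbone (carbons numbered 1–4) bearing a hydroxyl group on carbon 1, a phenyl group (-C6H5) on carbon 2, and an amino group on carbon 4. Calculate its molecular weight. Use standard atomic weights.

165.24 g/mol

Atom tally by fragment:
  HOCH2 → C:1 H:3 O:1
  CH(C6H5) → C:7 H:6
  CH2 → C:1 H:2
  CH2NH2 → C:1 H:4 N:1
Element totals:
  C: 10
  H: 15
  N: 1
  O: 1
Molecular formula: C10H15NO.
  M = 10(12.011) + 15(1.008) + 14.007 + 15.999
    = 120.110 + 15.120 + 14.007 + 15.999 = 165.236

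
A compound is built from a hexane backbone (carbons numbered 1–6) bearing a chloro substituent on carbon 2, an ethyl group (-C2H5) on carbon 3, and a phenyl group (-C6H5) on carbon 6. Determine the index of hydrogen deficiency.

Atom tally by fragment:
  CH3 → C:1 H:3
  CH(Cl) → C:1 H:1 Cl:1
  CH(C2H5) → C:3 H:6
  CH2 → C:1 H:2
  CH2 → C:1 H:2
  CH2C6H5 → C:7 H:7
Element totals:
  C: 14
  H: 21
  Cl: 1
Molecular formula: C14H21Cl.
DoU = (2C + 2 + N − H − X) / 2 = (2·14 + 2 + 0 − 21 − 1) / 2 = 4.

4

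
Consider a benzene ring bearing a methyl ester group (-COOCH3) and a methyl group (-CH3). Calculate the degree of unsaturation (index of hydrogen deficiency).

5

Atom tally by fragment:
  benzene ring core → C:6 H:6
  (− 2 ring H displaced by substituents)
  + COOCH3 → C:2 H:3 O:2
  + CH3 → C:1 H:3
Element totals:
  C: 9
  H: 10
  O: 2
Molecular formula: C9H10O2.
DoU = (2C + 2 + N − H − X) / 2 = (2·9 + 2 + 0 − 10 − 0) / 2 = 5.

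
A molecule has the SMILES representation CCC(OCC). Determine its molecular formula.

C5H12O

Atom tally by fragment:
  CH3 → C:1 H:3
  CH2 → C:1 H:2
  CH2OC2H5 → C:3 H:7 O:1
Element totals:
  C: 5
  H: 12
  O: 1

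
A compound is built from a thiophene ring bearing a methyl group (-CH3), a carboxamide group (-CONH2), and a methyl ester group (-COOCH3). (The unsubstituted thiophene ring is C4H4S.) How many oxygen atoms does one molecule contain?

Atom tally by fragment:
  thiophene ring core → C:4 H:4 S:1
  (− 3 ring H displaced by substituents)
  + CH3 → C:1 H:3
  + CONH2 → C:1 H:2 O:1 N:1
  + COOCH3 → C:2 H:3 O:2
Element totals:
  C: 8
  H: 9
  N: 1
  O: 3
  S: 1

3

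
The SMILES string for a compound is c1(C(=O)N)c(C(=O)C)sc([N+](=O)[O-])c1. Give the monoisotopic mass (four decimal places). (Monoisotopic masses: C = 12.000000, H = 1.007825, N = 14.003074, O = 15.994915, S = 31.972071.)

Atom tally by fragment:
  thiophene ring core → C:4 H:4 S:1
  (− 3 ring H displaced by substituents)
  + CONH2 → C:1 H:2 O:1 N:1
  + COCH3 → C:2 H:3 O:1
  + NO2 → N:1 O:2
Element totals:
  C: 7
  H: 6
  N: 2
  O: 4
  S: 1
Molecular formula: C7H6N2O4S.
  M = 7(12.0) + 6(1.007825) + 2(14.003074) + 4(15.994915) + 31.972071
    = 84.000000 + 6.046950 + 28.006148 + 63.979660 + 31.972071 = 214.004829

214.0048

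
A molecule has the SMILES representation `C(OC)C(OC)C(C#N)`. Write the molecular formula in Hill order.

C6H11NO2

Atom tally by fragment:
  CH3OCH2 → C:2 H:5 O:1
  CH(OCH3) → C:2 H:4 O:1
  CH2CN → C:2 H:2 N:1
Element totals:
  C: 6
  H: 11
  N: 1
  O: 2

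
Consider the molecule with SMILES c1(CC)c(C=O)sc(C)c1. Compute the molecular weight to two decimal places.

154.23 g/mol

Atom tally by fragment:
  thiophene ring core → C:4 H:4 S:1
  (− 3 ring H displaced by substituents)
  + C2H5 → C:2 H:5
  + CHO → C:1 H:1 O:1
  + CH3 → C:1 H:3
Element totals:
  C: 8
  H: 10
  O: 1
  S: 1
Molecular formula: C8H10OS.
  M = 8(12.011) + 10(1.008) + 15.999 + 32.06
    = 96.088 + 10.080 + 15.999 + 32.060 = 154.227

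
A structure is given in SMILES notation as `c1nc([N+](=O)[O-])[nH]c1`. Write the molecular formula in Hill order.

C3H3N3O2

Atom tally by fragment:
  imidazole ring core → C:3 H:4 N:2
  (− 1 ring H displaced by substituents)
  + NO2 → N:1 O:2
Element totals:
  C: 3
  H: 3
  N: 3
  O: 2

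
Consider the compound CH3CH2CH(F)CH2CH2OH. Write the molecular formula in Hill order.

C5H11FO

Element totals:
  C: 5
  H: 11
  F: 1
  O: 1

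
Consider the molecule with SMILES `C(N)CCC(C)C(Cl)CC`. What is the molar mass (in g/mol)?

163.69 g/mol

Atom tally by fragment:
  H2NCH2 → C:1 H:4 N:1
  CH2 → C:1 H:2
  CH2 → C:1 H:2
  CH(CH3) → C:2 H:4
  CH(Cl) → C:1 H:1 Cl:1
  CH2 → C:1 H:2
  CH3 → C:1 H:3
Element totals:
  C: 8
  H: 18
  Cl: 1
  N: 1
Molecular formula: C8H18ClN.
  M = 8(12.011) + 18(1.008) + 35.45 + 14.007
    = 96.088 + 18.144 + 35.450 + 14.007 = 163.689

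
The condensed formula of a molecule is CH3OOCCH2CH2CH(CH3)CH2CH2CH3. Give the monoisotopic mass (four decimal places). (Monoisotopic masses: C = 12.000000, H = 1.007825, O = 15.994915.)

158.1307

Atom tally by fragment:
  CH3OOCCH2 → C:3 H:5 O:2
  CH2 → C:1 H:2
  CH(CH3) → C:2 H:4
  CH2 → C:1 H:2
  CH2 → C:1 H:2
  CH3 → C:1 H:3
Element totals:
  C: 9
  H: 18
  O: 2
Molecular formula: C9H18O2.
  M = 9(12.0) + 18(1.007825) + 2(15.994915)
    = 108.000000 + 18.140850 + 31.989830 = 158.130680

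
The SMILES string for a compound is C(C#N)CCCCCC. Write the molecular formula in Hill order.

C8H15N

Atom tally by fragment:
  NCCH2 → C:2 H:2 N:1
  CH2 → C:1 H:2
  CH2 → C:1 H:2
  CH2 → C:1 H:2
  CH2 → C:1 H:2
  CH2 → C:1 H:2
  CH3 → C:1 H:3
Element totals:
  C: 8
  H: 15
  N: 1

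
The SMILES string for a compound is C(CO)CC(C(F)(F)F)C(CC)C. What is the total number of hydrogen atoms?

Atom tally by fragment:
  HOCH2CH2 → C:2 H:5 O:1
  CH2 → C:1 H:2
  CH(CF3) → C:2 H:1 F:3
  CH(C2H5) → C:3 H:6
  CH3 → C:1 H:3
Element totals:
  C: 9
  H: 17
  F: 3
  O: 1

17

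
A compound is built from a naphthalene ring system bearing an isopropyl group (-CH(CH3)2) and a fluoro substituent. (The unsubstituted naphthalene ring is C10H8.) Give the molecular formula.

C13H13F

Atom tally by fragment:
  naphthalene ring system core → C:10 H:8
  (− 2 ring H displaced by substituents)
  + CH(CH3)2 → C:3 H:7
  + F → F:1
Element totals:
  C: 13
  H: 13
  F: 1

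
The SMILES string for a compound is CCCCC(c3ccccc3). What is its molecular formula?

Atom tally by fragment:
  CH3 → C:1 H:3
  CH2 → C:1 H:2
  CH2 → C:1 H:2
  CH2 → C:1 H:2
  CH2C6H5 → C:7 H:7
Element totals:
  C: 11
  H: 16

C11H16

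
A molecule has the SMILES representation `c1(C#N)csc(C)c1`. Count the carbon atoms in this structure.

6

Atom tally by fragment:
  thiophene ring core → C:4 H:4 S:1
  (− 2 ring H displaced by substituents)
  + CN → C:1 N:1
  + CH3 → C:1 H:3
Element totals:
  C: 6
  H: 5
  N: 1
  S: 1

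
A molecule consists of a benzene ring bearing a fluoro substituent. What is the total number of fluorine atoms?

Atom tally by fragment:
  benzene ring core → C:6 H:6
  (− 1 ring H displaced by substituents)
  + F → F:1
Element totals:
  C: 6
  H: 5
  F: 1

1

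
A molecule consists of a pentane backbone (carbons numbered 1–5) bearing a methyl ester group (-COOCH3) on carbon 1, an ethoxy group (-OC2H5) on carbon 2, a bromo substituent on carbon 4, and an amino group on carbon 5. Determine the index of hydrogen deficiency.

1

Atom tally by fragment:
  CH3OOCCH2 → C:3 H:5 O:2
  CH(OC2H5) → C:3 H:6 O:1
  CH2 → C:1 H:2
  CH(Br) → C:1 H:1 Br:1
  CH2NH2 → C:1 H:4 N:1
Element totals:
  C: 9
  H: 18
  Br: 1
  N: 1
  O: 3
Molecular formula: C9H18BrNO3.
DoU = (2C + 2 + N − H − X) / 2 = (2·9 + 2 + 1 − 18 − 1) / 2 = 1.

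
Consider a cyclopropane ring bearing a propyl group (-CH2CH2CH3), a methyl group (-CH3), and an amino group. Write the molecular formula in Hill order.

Atom tally by fragment:
  cyclopropane ring core → C:3 H:6
  (− 3 ring H displaced by substituents)
  + CH2CH2CH3 → C:3 H:7
  + CH3 → C:1 H:3
  + NH2 → N:1 H:2
Element totals:
  C: 7
  H: 15
  N: 1

C7H15N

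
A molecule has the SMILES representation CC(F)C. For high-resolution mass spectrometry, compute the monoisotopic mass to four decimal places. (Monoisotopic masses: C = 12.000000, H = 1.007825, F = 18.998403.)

Atom tally by fragment:
  CH3 → C:1 H:3
  CH(F) → C:1 H:1 F:1
  CH3 → C:1 H:3
Element totals:
  C: 3
  H: 7
  F: 1
Molecular formula: C3H7F.
  M = 3(12.0) + 7(1.007825) + 18.998403
    = 36.000000 + 7.054775 + 18.998403 = 62.053178

62.0532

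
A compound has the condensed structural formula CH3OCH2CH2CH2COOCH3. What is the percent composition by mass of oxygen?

36.32%

Atom tally by fragment:
  CH3OCH2 → C:2 H:5 O:1
  CH2 → C:1 H:2
  CH2COOCH3 → C:3 H:5 O:2
Element totals:
  C: 6
  H: 12
  O: 3
Molecular formula: C6H12O3.
Molar mass = 132.159 g/mol.
Mass from O: 3 × 15.999 = 47.997 g/mol.
%O = 47.997 / 132.159 × 100 = 36.32%.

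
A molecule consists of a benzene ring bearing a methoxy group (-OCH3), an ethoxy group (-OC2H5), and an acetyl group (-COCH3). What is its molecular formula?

C11H14O3

Atom tally by fragment:
  benzene ring core → C:6 H:6
  (− 3 ring H displaced by substituents)
  + OCH3 → C:1 H:3 O:1
  + OC2H5 → C:2 H:5 O:1
  + COCH3 → C:2 H:3 O:1
Element totals:
  C: 11
  H: 14
  O: 3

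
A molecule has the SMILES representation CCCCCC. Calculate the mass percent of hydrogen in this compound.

Atom tally by fragment:
  CH3 → C:1 H:3
  CH2 → C:1 H:2
  CH2 → C:1 H:2
  CH2 → C:1 H:2
  CH2 → C:1 H:2
  CH3 → C:1 H:3
Element totals:
  C: 6
  H: 14
Molecular formula: C6H14.
Molar mass = 86.178 g/mol.
Mass from H: 14 × 1.008 = 14.112 g/mol.
%H = 14.112 / 86.178 × 100 = 16.38%.

16.38%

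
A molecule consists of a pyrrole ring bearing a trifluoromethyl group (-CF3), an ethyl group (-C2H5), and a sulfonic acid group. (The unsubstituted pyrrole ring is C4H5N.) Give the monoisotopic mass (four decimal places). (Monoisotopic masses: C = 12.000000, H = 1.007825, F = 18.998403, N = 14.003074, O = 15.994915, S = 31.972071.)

243.0177

Atom tally by fragment:
  pyrrole ring core → C:4 H:5 N:1
  (− 3 ring H displaced by substituents)
  + CF3 → C:1 F:3
  + C2H5 → C:2 H:5
  + SO3H → S:1 O:3 H:1
Element totals:
  C: 7
  H: 8
  F: 3
  N: 1
  O: 3
  S: 1
Molecular formula: C7H8F3NO3S.
  M = 7(12.0) + 8(1.007825) + 3(18.998403) + 14.003074 + 3(15.994915) + 31.972071
    = 84.000000 + 8.062600 + 56.995209 + 14.003074 + 47.984745 + 31.972071 = 243.017699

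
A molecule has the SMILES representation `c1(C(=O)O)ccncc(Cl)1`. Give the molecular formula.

C6H4ClNO2

Atom tally by fragment:
  pyridine ring core → C:5 H:5 N:1
  (− 2 ring H displaced by substituents)
  + COOH → C:1 H:1 O:2
  + Cl → Cl:1
Element totals:
  C: 6
  H: 4
  Cl: 1
  N: 1
  O: 2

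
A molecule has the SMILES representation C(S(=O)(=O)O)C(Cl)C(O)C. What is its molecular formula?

Atom tally by fragment:
  HO3SCH2 → C:1 H:3 S:1 O:3
  CH(Cl) → C:1 H:1 Cl:1
  CH(OH) → C:1 H:2 O:1
  CH3 → C:1 H:3
Element totals:
  C: 4
  H: 9
  Cl: 1
  O: 4
  S: 1

C4H9ClO4S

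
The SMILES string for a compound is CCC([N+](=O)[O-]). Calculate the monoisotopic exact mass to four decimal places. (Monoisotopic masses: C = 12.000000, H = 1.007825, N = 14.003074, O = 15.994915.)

Atom tally by fragment:
  CH3 → C:1 H:3
  CH2 → C:1 H:2
  CH2NO2 → C:1 H:2 N:1 O:2
Element totals:
  C: 3
  H: 7
  N: 1
  O: 2
Molecular formula: C3H7NO2.
  M = 3(12.0) + 7(1.007825) + 14.003074 + 2(15.994915)
    = 36.000000 + 7.054775 + 14.003074 + 31.989830 = 89.047679

89.0477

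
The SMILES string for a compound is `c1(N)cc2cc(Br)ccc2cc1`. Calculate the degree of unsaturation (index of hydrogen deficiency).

7

Atom tally by fragment:
  naphthalene ring system core → C:10 H:8
  (− 2 ring H displaced by substituents)
  + NH2 → N:1 H:2
  + Br → Br:1
Element totals:
  C: 10
  H: 8
  Br: 1
  N: 1
Molecular formula: C10H8BrN.
DoU = (2C + 2 + N − H − X) / 2 = (2·10 + 2 + 1 − 8 − 1) / 2 = 7.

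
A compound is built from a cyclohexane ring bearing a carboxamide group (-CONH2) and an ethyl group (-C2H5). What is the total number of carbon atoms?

Atom tally by fragment:
  cyclohexane ring core → C:6 H:12
  (− 2 ring H displaced by substituents)
  + CONH2 → C:1 H:2 O:1 N:1
  + C2H5 → C:2 H:5
Element totals:
  C: 9
  H: 17
  N: 1
  O: 1

9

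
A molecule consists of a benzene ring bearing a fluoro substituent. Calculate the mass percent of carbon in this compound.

Atom tally by fragment:
  benzene ring core → C:6 H:6
  (− 1 ring H displaced by substituents)
  + F → F:1
Element totals:
  C: 6
  H: 5
  F: 1
Molecular formula: C6H5F.
Molar mass = 96.104 g/mol.
Mass from C: 6 × 12.011 = 72.066 g/mol.
%C = 72.066 / 96.104 × 100 = 74.99%.

74.99%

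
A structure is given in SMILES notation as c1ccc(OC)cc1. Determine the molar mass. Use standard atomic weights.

Atom tally by fragment:
  benzene ring core → C:6 H:6
  (− 1 ring H displaced by substituents)
  + OCH3 → C:1 H:3 O:1
Element totals:
  C: 7
  H: 8
  O: 1
Molecular formula: C7H8O.
  M = 7(12.011) + 8(1.008) + 15.999
    = 84.077 + 8.064 + 15.999 = 108.140

108.14 g/mol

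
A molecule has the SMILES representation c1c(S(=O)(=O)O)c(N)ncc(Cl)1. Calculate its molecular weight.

208.62 g/mol

Atom tally by fragment:
  pyridine ring core → C:5 H:5 N:1
  (− 3 ring H displaced by substituents)
  + SO3H → S:1 O:3 H:1
  + NH2 → N:1 H:2
  + Cl → Cl:1
Element totals:
  C: 5
  H: 5
  Cl: 1
  N: 2
  O: 3
  S: 1
Molecular formula: C5H5ClN2O3S.
  M = 5(12.011) + 5(1.008) + 35.45 + 2(14.007) + 3(15.999) + 32.06
    = 60.055 + 5.040 + 35.450 + 28.014 + 47.997 + 32.060 = 208.616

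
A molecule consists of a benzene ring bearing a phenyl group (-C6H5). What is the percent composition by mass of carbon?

Atom tally by fragment:
  benzene ring core → C:6 H:6
  (− 1 ring H displaced by substituents)
  + C6H5 → C:6 H:5
Element totals:
  C: 12
  H: 10
Molecular formula: C12H10.
Molar mass = 154.212 g/mol.
Mass from C: 12 × 12.011 = 144.132 g/mol.
%C = 144.132 / 154.212 × 100 = 93.46%.

93.46%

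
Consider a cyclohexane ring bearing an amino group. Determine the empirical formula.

C6H13N

Atom tally by fragment:
  cyclohexane ring core → C:6 H:12
  (− 1 ring H displaced by substituents)
  + NH2 → N:1 H:2
Element totals:
  C: 6
  H: 13
  N: 1
Molecular formula: C6H13N.
gcd of subscripts (6, 13, 1) = 1, so the empirical formula equals the molecular formula.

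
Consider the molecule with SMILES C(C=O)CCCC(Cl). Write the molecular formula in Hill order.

Atom tally by fragment:
  OHCCH2 → C:2 H:3 O:1
  CH2 → C:1 H:2
  CH2 → C:1 H:2
  CH2 → C:1 H:2
  CH2Cl → C:1 H:2 Cl:1
Element totals:
  C: 6
  H: 11
  Cl: 1
  O: 1

C6H11ClO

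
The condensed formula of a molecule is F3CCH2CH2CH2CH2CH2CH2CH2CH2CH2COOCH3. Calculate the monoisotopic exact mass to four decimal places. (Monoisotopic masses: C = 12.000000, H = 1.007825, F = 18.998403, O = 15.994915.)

254.1494

Atom tally by fragment:
  F3CCH2 → C:2 H:2 F:3
  CH2 → C:1 H:2
  CH2 → C:1 H:2
  CH2 → C:1 H:2
  CH2 → C:1 H:2
  CH2 → C:1 H:2
  CH2 → C:1 H:2
  CH2 → C:1 H:2
  CH2COOCH3 → C:3 H:5 O:2
Element totals:
  C: 12
  H: 21
  F: 3
  O: 2
Molecular formula: C12H21F3O2.
  M = 12(12.0) + 21(1.007825) + 3(18.998403) + 2(15.994915)
    = 144.000000 + 21.164325 + 56.995209 + 31.989830 = 254.149364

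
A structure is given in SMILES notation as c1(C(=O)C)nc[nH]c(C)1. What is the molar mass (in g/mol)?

Atom tally by fragment:
  imidazole ring core → C:3 H:4 N:2
  (− 2 ring H displaced by substituents)
  + COCH3 → C:2 H:3 O:1
  + CH3 → C:1 H:3
Element totals:
  C: 6
  H: 8
  N: 2
  O: 1
Molecular formula: C6H8N2O.
  M = 6(12.011) + 8(1.008) + 2(14.007) + 15.999
    = 72.066 + 8.064 + 28.014 + 15.999 = 124.143

124.14 g/mol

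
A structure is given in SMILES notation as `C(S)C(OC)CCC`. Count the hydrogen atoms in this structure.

Atom tally by fragment:
  HSCH2 → C:1 H:3 S:1
  CH(OCH3) → C:2 H:4 O:1
  CH2 → C:1 H:2
  CH2 → C:1 H:2
  CH3 → C:1 H:3
Element totals:
  C: 6
  H: 14
  O: 1
  S: 1

14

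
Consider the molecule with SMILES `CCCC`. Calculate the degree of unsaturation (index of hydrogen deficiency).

Atom tally by fragment:
  CH3 → C:1 H:3
  CH2 → C:1 H:2
  CH2 → C:1 H:2
  CH3 → C:1 H:3
Element totals:
  C: 4
  H: 10
Molecular formula: C4H10.
DoU = (2C + 2 + N − H − X) / 2 = (2·4 + 2 + 0 − 10 − 0) / 2 = 0.

0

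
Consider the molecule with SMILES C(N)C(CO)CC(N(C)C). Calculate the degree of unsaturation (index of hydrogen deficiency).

Atom tally by fragment:
  H2NCH2 → C:1 H:4 N:1
  CH(CH2OH) → C:2 H:4 O:1
  CH2 → C:1 H:2
  CH2N(CH3)2 → C:3 H:8 N:1
Element totals:
  C: 7
  H: 18
  N: 2
  O: 1
Molecular formula: C7H18N2O.
DoU = (2C + 2 + N − H − X) / 2 = (2·7 + 2 + 2 − 18 − 0) / 2 = 0.

0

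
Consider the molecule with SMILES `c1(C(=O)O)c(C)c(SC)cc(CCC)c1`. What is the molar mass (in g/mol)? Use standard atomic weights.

Atom tally by fragment:
  benzene ring core → C:6 H:6
  (− 4 ring H displaced by substituents)
  + COOH → C:1 H:1 O:2
  + CH3 → C:1 H:3
  + SCH3 → C:1 H:3 S:1
  + CH2CH2CH3 → C:3 H:7
Element totals:
  C: 12
  H: 16
  O: 2
  S: 1
Molecular formula: C12H16O2S.
  M = 12(12.011) + 16(1.008) + 2(15.999) + 32.06
    = 144.132 + 16.128 + 31.998 + 32.060 = 224.318

224.32 g/mol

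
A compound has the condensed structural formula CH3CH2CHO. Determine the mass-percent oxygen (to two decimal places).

Element totals:
  C: 3
  H: 6
  O: 1
Molecular formula: C3H6O.
Molar mass = 58.080 g/mol.
Mass from O: 1 × 15.999 = 15.999 g/mol.
%O = 15.999 / 58.080 × 100 = 27.55%.

27.55%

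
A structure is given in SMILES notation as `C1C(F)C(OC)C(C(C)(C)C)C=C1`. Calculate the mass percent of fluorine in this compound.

10.20%

Atom tally by fragment:
  cyclohexene ring core → C:6 H:10
  (− 3 ring H displaced by substituents)
  + F → F:1
  + OCH3 → C:1 H:3 O:1
  + C(CH3)3 → C:4 H:9
Element totals:
  C: 11
  H: 19
  F: 1
  O: 1
Molecular formula: C11H19FO.
Molar mass = 186.270 g/mol.
Mass from F: 1 × 18.998 = 18.998 g/mol.
%F = 18.998 / 186.270 × 100 = 10.20%.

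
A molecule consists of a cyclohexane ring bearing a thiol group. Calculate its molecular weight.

Atom tally by fragment:
  cyclohexane ring core → C:6 H:12
  (− 1 ring H displaced by substituents)
  + SH → S:1 H:1
Element totals:
  C: 6
  H: 12
  S: 1
Molecular formula: C6H12S.
  M = 6(12.011) + 12(1.008) + 32.06
    = 72.066 + 12.096 + 32.060 = 116.222

116.22 g/mol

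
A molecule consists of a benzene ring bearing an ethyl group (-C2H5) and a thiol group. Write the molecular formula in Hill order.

C8H10S

Atom tally by fragment:
  benzene ring core → C:6 H:6
  (− 2 ring H displaced by substituents)
  + C2H5 → C:2 H:5
  + SH → S:1 H:1
Element totals:
  C: 8
  H: 10
  S: 1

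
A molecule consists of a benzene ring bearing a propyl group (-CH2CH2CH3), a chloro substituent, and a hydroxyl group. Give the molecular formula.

C9H11ClO

Atom tally by fragment:
  benzene ring core → C:6 H:6
  (− 3 ring H displaced by substituents)
  + CH2CH2CH3 → C:3 H:7
  + Cl → Cl:1
  + OH → O:1 H:1
Element totals:
  C: 9
  H: 11
  Cl: 1
  O: 1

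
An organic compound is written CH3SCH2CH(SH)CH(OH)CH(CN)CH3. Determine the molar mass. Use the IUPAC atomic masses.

191.31 g/mol

Atom tally by fragment:
  CH3SCH2 → C:2 H:5 S:1
  CH(SH) → C:1 H:2 S:1
  CH(OH) → C:1 H:2 O:1
  CH(CN) → C:2 H:1 N:1
  CH3 → C:1 H:3
Element totals:
  C: 7
  H: 13
  N: 1
  O: 1
  S: 2
Molecular formula: C7H13NOS2.
  M = 7(12.011) + 13(1.008) + 14.007 + 15.999 + 2(32.06)
    = 84.077 + 13.104 + 14.007 + 15.999 + 64.120 = 191.307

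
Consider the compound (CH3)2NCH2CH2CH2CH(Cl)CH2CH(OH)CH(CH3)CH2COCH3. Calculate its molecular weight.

Element totals:
  C: 13
  H: 26
  Cl: 1
  N: 1
  O: 2
Molecular formula: C13H26ClNO2.
  M = 13(12.011) + 26(1.008) + 35.45 + 14.007 + 2(15.999)
    = 156.143 + 26.208 + 35.450 + 14.007 + 31.998 = 263.806

263.81 g/mol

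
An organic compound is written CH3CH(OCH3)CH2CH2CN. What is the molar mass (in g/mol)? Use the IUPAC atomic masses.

113.16 g/mol

Element totals:
  C: 6
  H: 11
  N: 1
  O: 1
Molecular formula: C6H11NO.
  M = 6(12.011) + 11(1.008) + 14.007 + 15.999
    = 72.066 + 11.088 + 14.007 + 15.999 = 113.160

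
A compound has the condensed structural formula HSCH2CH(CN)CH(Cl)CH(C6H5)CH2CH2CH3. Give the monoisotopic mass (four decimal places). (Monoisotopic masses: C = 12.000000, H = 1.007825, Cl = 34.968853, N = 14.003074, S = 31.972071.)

Element totals:
  C: 14
  H: 18
  Cl: 1
  N: 1
  S: 1
Molecular formula: C14H18ClNS.
  M = 14(12.0) + 18(1.007825) + 34.968853 + 14.003074 + 31.972071
    = 168.000000 + 18.140850 + 34.968853 + 14.003074 + 31.972071 = 267.084848

267.0848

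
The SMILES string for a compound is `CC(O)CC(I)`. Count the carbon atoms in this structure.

Atom tally by fragment:
  CH3 → C:1 H:3
  CH(OH) → C:1 H:2 O:1
  CH2 → C:1 H:2
  CH2I → C:1 H:2 I:1
Element totals:
  C: 4
  H: 9
  I: 1
  O: 1

4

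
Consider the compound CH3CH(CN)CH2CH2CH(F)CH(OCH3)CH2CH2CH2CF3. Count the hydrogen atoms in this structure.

Atom tally by fragment:
  CH3 → C:1 H:3
  CH(CN) → C:2 H:1 N:1
  CH2 → C:1 H:2
  CH2 → C:1 H:2
  CH(F) → C:1 H:1 F:1
  CH(OCH3) → C:2 H:4 O:1
  CH2 → C:1 H:2
  CH2 → C:1 H:2
  CH2CF3 → C:2 H:2 F:3
Element totals:
  C: 12
  H: 19
  F: 4
  N: 1
  O: 1

19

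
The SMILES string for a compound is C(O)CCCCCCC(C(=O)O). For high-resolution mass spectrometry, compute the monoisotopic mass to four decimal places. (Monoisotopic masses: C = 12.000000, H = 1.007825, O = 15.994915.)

Atom tally by fragment:
  HOCH2 → C:1 H:3 O:1
  CH2 → C:1 H:2
  CH2 → C:1 H:2
  CH2 → C:1 H:2
  CH2 → C:1 H:2
  CH2 → C:1 H:2
  CH2 → C:1 H:2
  CH2COOH → C:2 H:3 O:2
Element totals:
  C: 9
  H: 18
  O: 3
Molecular formula: C9H18O3.
  M = 9(12.0) + 18(1.007825) + 3(15.994915)
    = 108.000000 + 18.140850 + 47.984745 = 174.125595

174.1256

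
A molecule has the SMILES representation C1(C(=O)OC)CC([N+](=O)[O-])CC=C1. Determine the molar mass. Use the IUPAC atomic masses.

Atom tally by fragment:
  cyclohexene ring core → C:6 H:10
  (− 2 ring H displaced by substituents)
  + COOCH3 → C:2 H:3 O:2
  + NO2 → N:1 O:2
Element totals:
  C: 8
  H: 11
  N: 1
  O: 4
Molecular formula: C8H11NO4.
  M = 8(12.011) + 11(1.008) + 14.007 + 4(15.999)
    = 96.088 + 11.088 + 14.007 + 63.996 = 185.179

185.18 g/mol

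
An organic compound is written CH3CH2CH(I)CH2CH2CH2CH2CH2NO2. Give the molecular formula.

Atom tally by fragment:
  CH3 → C:1 H:3
  CH2 → C:1 H:2
  CH(I) → C:1 H:1 I:1
  CH2 → C:1 H:2
  CH2 → C:1 H:2
  CH2 → C:1 H:2
  CH2 → C:1 H:2
  CH2NO2 → C:1 H:2 N:1 O:2
Element totals:
  C: 8
  H: 16
  I: 1
  N: 1
  O: 2

C8H16INO2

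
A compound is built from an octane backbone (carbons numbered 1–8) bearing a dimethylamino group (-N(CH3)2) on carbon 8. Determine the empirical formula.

Atom tally by fragment:
  CH3 → C:1 H:3
  CH2 → C:1 H:2
  CH2 → C:1 H:2
  CH2 → C:1 H:2
  CH2 → C:1 H:2
  CH2 → C:1 H:2
  CH2 → C:1 H:2
  CH2N(CH3)2 → C:3 H:8 N:1
Element totals:
  C: 10
  H: 23
  N: 1
Molecular formula: C10H23N.
gcd of subscripts (10, 23, 1) = 1, so the empirical formula equals the molecular formula.

C10H23N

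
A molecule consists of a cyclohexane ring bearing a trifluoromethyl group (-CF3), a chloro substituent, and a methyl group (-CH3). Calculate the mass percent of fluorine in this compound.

Atom tally by fragment:
  cyclohexane ring core → C:6 H:12
  (− 3 ring H displaced by substituents)
  + CF3 → C:1 F:3
  + Cl → Cl:1
  + CH3 → C:1 H:3
Element totals:
  C: 8
  H: 12
  Cl: 1
  F: 3
Molecular formula: C8H12ClF3.
Molar mass = 200.628 g/mol.
Mass from F: 3 × 18.998 = 56.994 g/mol.
%F = 56.994 / 200.628 × 100 = 28.41%.

28.41%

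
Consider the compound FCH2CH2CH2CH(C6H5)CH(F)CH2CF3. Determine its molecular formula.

Element totals:
  C: 13
  H: 15
  F: 5

C13H15F5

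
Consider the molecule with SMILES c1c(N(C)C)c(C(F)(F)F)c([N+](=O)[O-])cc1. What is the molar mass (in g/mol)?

Atom tally by fragment:
  benzene ring core → C:6 H:6
  (− 3 ring H displaced by substituents)
  + N(CH3)2 → N:1 C:2 H:6
  + CF3 → C:1 F:3
  + NO2 → N:1 O:2
Element totals:
  C: 9
  H: 9
  F: 3
  N: 2
  O: 2
Molecular formula: C9H9F3N2O2.
  M = 9(12.011) + 9(1.008) + 3(18.998) + 2(14.007) + 2(15.999)
    = 108.099 + 9.072 + 56.994 + 28.014 + 31.998 = 234.177

234.18 g/mol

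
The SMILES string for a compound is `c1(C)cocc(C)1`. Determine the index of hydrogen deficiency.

3

Atom tally by fragment:
  furan ring core → C:4 H:4 O:1
  (− 2 ring H displaced by substituents)
  + CH3 → C:1 H:3
  + CH3 → C:1 H:3
Element totals:
  C: 6
  H: 8
  O: 1
Molecular formula: C6H8O.
DoU = (2C + 2 + N − H − X) / 2 = (2·6 + 2 + 0 − 8 − 0) / 2 = 3.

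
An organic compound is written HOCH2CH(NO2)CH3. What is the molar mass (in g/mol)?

Element totals:
  C: 3
  H: 7
  N: 1
  O: 3
Molecular formula: C3H7NO3.
  M = 3(12.011) + 7(1.008) + 14.007 + 3(15.999)
    = 36.033 + 7.056 + 14.007 + 47.997 = 105.093

105.09 g/mol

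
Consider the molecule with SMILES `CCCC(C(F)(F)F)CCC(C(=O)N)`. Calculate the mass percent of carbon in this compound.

Atom tally by fragment:
  CH3 → C:1 H:3
  CH2 → C:1 H:2
  CH2 → C:1 H:2
  CH(CF3) → C:2 H:1 F:3
  CH2 → C:1 H:2
  CH2 → C:1 H:2
  CH2CONH2 → C:2 H:4 O:1 N:1
Element totals:
  C: 9
  H: 16
  F: 3
  N: 1
  O: 1
Molecular formula: C9H16F3NO.
Molar mass = 211.227 g/mol.
Mass from C: 9 × 12.011 = 108.099 g/mol.
%C = 108.099 / 211.227 × 100 = 51.18%.

51.18%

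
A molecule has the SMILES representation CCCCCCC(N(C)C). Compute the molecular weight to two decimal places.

Atom tally by fragment:
  CH3 → C:1 H:3
  CH2 → C:1 H:2
  CH2 → C:1 H:2
  CH2 → C:1 H:2
  CH2 → C:1 H:2
  CH2 → C:1 H:2
  CH2N(CH3)2 → C:3 H:8 N:1
Element totals:
  C: 9
  H: 21
  N: 1
Molecular formula: C9H21N.
  M = 9(12.011) + 21(1.008) + 14.007
    = 108.099 + 21.168 + 14.007 = 143.274

143.27 g/mol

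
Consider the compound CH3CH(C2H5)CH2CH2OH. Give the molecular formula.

C6H14O

Atom tally by fragment:
  CH3 → C:1 H:3
  CH(C2H5) → C:3 H:6
  CH2CH2OH → C:2 H:5 O:1
Element totals:
  C: 6
  H: 14
  O: 1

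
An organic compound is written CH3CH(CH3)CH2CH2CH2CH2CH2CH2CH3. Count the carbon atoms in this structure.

Element totals:
  C: 10
  H: 22

10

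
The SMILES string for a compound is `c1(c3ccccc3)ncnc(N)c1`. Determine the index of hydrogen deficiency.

8

Atom tally by fragment:
  pyrimidine ring core → C:4 H:4 N:2
  (− 2 ring H displaced by substituents)
  + C6H5 → C:6 H:5
  + NH2 → N:1 H:2
Element totals:
  C: 10
  H: 9
  N: 3
Molecular formula: C10H9N3.
DoU = (2C + 2 + N − H − X) / 2 = (2·10 + 2 + 3 − 9 − 0) / 2 = 8.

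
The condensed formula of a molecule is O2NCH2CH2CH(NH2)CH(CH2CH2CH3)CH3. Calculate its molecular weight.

Atom tally by fragment:
  O2NCH2 → C:1 H:2 N:1 O:2
  CH2 → C:1 H:2
  CH(NH2) → C:1 H:3 N:1
  CH(CH2CH2CH3) → C:4 H:8
  CH3 → C:1 H:3
Element totals:
  C: 8
  H: 18
  N: 2
  O: 2
Molecular formula: C8H18N2O2.
  M = 8(12.011) + 18(1.008) + 2(14.007) + 2(15.999)
    = 96.088 + 18.144 + 28.014 + 31.998 = 174.244

174.24 g/mol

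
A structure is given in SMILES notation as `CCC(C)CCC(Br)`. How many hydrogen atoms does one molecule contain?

15

Atom tally by fragment:
  CH3 → C:1 H:3
  CH2 → C:1 H:2
  CH(CH3) → C:2 H:4
  CH2 → C:1 H:2
  CH2 → C:1 H:2
  CH2Br → C:1 H:2 Br:1
Element totals:
  C: 7
  H: 15
  Br: 1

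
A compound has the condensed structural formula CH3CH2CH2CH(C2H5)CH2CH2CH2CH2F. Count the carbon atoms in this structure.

10

Element totals:
  C: 10
  H: 21
  F: 1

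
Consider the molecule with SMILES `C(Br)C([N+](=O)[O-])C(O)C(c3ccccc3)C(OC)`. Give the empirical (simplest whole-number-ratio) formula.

Atom tally by fragment:
  BrCH2 → C:1 H:2 Br:1
  CH(NO2) → C:1 H:1 N:1 O:2
  CH(OH) → C:1 H:2 O:1
  CH(C6H5) → C:7 H:6
  CH2OCH3 → C:2 H:5 O:1
Element totals:
  C: 12
  H: 16
  Br: 1
  N: 1
  O: 4
Molecular formula: C12H16BrNO4.
gcd of subscripts (1, 12, 16, 1, 4) = 1, so the empirical formula equals the molecular formula.

C12H16BrNO4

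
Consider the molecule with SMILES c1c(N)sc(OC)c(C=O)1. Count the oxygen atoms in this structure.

2

Atom tally by fragment:
  thiophene ring core → C:4 H:4 S:1
  (− 3 ring H displaced by substituents)
  + NH2 → N:1 H:2
  + OCH3 → C:1 H:3 O:1
  + CHO → C:1 H:1 O:1
Element totals:
  C: 6
  H: 7
  N: 1
  O: 2
  S: 1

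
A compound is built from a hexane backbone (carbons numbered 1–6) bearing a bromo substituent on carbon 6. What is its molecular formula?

C6H13Br

Atom tally by fragment:
  CH3 → C:1 H:3
  CH2 → C:1 H:2
  CH2 → C:1 H:2
  CH2 → C:1 H:2
  CH2 → C:1 H:2
  CH2Br → C:1 H:2 Br:1
Element totals:
  C: 6
  H: 13
  Br: 1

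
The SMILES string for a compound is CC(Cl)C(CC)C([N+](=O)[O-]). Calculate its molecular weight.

Atom tally by fragment:
  CH3 → C:1 H:3
  CH(Cl) → C:1 H:1 Cl:1
  CH(C2H5) → C:3 H:6
  CH2NO2 → C:1 H:2 N:1 O:2
Element totals:
  C: 6
  H: 12
  Cl: 1
  N: 1
  O: 2
Molecular formula: C6H12ClNO2.
  M = 6(12.011) + 12(1.008) + 35.45 + 14.007 + 2(15.999)
    = 72.066 + 12.096 + 35.450 + 14.007 + 31.998 = 165.617

165.62 g/mol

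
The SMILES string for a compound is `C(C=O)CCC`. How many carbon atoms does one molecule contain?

Atom tally by fragment:
  OHCCH2 → C:2 H:3 O:1
  CH2 → C:1 H:2
  CH2 → C:1 H:2
  CH3 → C:1 H:3
Element totals:
  C: 5
  H: 10
  O: 1

5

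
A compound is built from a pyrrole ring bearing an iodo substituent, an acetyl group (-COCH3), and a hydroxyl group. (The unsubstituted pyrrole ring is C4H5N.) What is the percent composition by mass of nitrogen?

Atom tally by fragment:
  pyrrole ring core → C:4 H:5 N:1
  (− 3 ring H displaced by substituents)
  + I → I:1
  + COCH3 → C:2 H:3 O:1
  + OH → O:1 H:1
Element totals:
  C: 6
  H: 6
  I: 1
  N: 1
  O: 2
Molecular formula: C6H6INO2.
Molar mass = 251.023 g/mol.
Mass from N: 1 × 14.007 = 14.007 g/mol.
%N = 14.007 / 251.023 × 100 = 5.58%.

5.58%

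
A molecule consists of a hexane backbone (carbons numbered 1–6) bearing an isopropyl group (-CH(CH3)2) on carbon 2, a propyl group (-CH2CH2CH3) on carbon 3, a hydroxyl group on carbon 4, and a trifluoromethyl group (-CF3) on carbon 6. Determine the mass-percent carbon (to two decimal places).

61.39%

Atom tally by fragment:
  CH3 → C:1 H:3
  CH(CH(CH3)2) → C:4 H:8
  CH(CH2CH2CH3) → C:4 H:8
  CH(OH) → C:1 H:2 O:1
  CH2 → C:1 H:2
  CH2CF3 → C:2 H:2 F:3
Element totals:
  C: 13
  H: 25
  F: 3
  O: 1
Molecular formula: C13H25F3O.
Molar mass = 254.336 g/mol.
Mass from C: 13 × 12.011 = 156.143 g/mol.
%C = 156.143 / 254.336 × 100 = 61.39%.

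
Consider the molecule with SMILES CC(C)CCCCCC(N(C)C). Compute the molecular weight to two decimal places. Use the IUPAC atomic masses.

Atom tally by fragment:
  CH3 → C:1 H:3
  CH(CH3) → C:2 H:4
  CH2 → C:1 H:2
  CH2 → C:1 H:2
  CH2 → C:1 H:2
  CH2 → C:1 H:2
  CH2 → C:1 H:2
  CH2N(CH3)2 → C:3 H:8 N:1
Element totals:
  C: 11
  H: 25
  N: 1
Molecular formula: C11H25N.
  M = 11(12.011) + 25(1.008) + 14.007
    = 132.121 + 25.200 + 14.007 = 171.328

171.33 g/mol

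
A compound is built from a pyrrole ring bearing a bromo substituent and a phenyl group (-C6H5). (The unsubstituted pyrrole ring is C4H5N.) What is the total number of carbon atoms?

Atom tally by fragment:
  pyrrole ring core → C:4 H:5 N:1
  (− 2 ring H displaced by substituents)
  + Br → Br:1
  + C6H5 → C:6 H:5
Element totals:
  C: 10
  H: 8
  Br: 1
  N: 1

10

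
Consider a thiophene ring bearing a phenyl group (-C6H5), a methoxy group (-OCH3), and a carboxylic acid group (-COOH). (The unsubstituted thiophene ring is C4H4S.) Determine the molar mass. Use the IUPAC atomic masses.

Atom tally by fragment:
  thiophene ring core → C:4 H:4 S:1
  (− 3 ring H displaced by substituents)
  + C6H5 → C:6 H:5
  + OCH3 → C:1 H:3 O:1
  + COOH → C:1 H:1 O:2
Element totals:
  C: 12
  H: 10
  O: 3
  S: 1
Molecular formula: C12H10O3S.
  M = 12(12.011) + 10(1.008) + 3(15.999) + 32.06
    = 144.132 + 10.080 + 47.997 + 32.060 = 234.269

234.27 g/mol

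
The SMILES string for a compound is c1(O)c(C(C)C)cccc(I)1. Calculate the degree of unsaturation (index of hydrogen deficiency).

4

Atom tally by fragment:
  benzene ring core → C:6 H:6
  (− 3 ring H displaced by substituents)
  + OH → O:1 H:1
  + CH(CH3)2 → C:3 H:7
  + I → I:1
Element totals:
  C: 9
  H: 11
  I: 1
  O: 1
Molecular formula: C9H11IO.
DoU = (2C + 2 + N − H − X) / 2 = (2·9 + 2 + 0 − 11 − 1) / 2 = 4.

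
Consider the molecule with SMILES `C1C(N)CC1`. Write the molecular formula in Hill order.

C4H9N

Atom tally by fragment:
  cyclobutane ring core → C:4 H:8
  (− 1 ring H displaced by substituents)
  + NH2 → N:1 H:2
Element totals:
  C: 4
  H: 9
  N: 1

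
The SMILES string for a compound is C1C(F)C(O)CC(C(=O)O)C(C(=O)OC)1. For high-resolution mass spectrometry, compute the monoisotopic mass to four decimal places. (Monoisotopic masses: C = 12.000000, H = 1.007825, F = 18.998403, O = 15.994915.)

220.0747

Atom tally by fragment:
  cyclohexane ring core → C:6 H:12
  (− 4 ring H displaced by substituents)
  + F → F:1
  + OH → O:1 H:1
  + COOH → C:1 H:1 O:2
  + COOCH3 → C:2 H:3 O:2
Element totals:
  C: 9
  H: 13
  F: 1
  O: 5
Molecular formula: C9H13FO5.
  M = 9(12.0) + 13(1.007825) + 18.998403 + 5(15.994915)
    = 108.000000 + 13.101725 + 18.998403 + 79.974575 = 220.074703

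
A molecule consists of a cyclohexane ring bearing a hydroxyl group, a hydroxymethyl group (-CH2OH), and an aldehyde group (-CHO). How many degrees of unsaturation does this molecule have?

Atom tally by fragment:
  cyclohexane ring core → C:6 H:12
  (− 3 ring H displaced by substituents)
  + OH → O:1 H:1
  + CH2OH → C:1 H:3 O:1
  + CHO → C:1 H:1 O:1
Element totals:
  C: 8
  H: 14
  O: 3
Molecular formula: C8H14O3.
DoU = (2C + 2 + N − H − X) / 2 = (2·8 + 2 + 0 − 14 − 0) / 2 = 2.

2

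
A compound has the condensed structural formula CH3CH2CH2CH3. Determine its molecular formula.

C4H10

Atom tally by fragment:
  CH3 → C:1 H:3
  CH2 → C:1 H:2
  CH2 → C:1 H:2
  CH3 → C:1 H:3
Element totals:
  C: 4
  H: 10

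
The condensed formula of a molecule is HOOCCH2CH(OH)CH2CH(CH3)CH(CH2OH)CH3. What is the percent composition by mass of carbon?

56.82%

Atom tally by fragment:
  HOOCCH2 → C:2 H:3 O:2
  CH(OH) → C:1 H:2 O:1
  CH2 → C:1 H:2
  CH(CH3) → C:2 H:4
  CH(CH2OH) → C:2 H:4 O:1
  CH3 → C:1 H:3
Element totals:
  C: 9
  H: 18
  O: 4
Molecular formula: C9H18O4.
Molar mass = 190.239 g/mol.
Mass from C: 9 × 12.011 = 108.099 g/mol.
%C = 108.099 / 190.239 × 100 = 56.82%.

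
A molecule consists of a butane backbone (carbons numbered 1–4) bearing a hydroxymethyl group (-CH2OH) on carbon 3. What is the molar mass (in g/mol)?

88.15 g/mol

Atom tally by fragment:
  CH3 → C:1 H:3
  CH2 → C:1 H:2
  CH(CH2OH) → C:2 H:4 O:1
  CH3 → C:1 H:3
Element totals:
  C: 5
  H: 12
  O: 1
Molecular formula: C5H12O.
  M = 5(12.011) + 12(1.008) + 15.999
    = 60.055 + 12.096 + 15.999 = 88.150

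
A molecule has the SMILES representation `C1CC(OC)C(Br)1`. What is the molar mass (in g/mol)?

165.03 g/mol

Atom tally by fragment:
  cyclobutane ring core → C:4 H:8
  (− 2 ring H displaced by substituents)
  + OCH3 → C:1 H:3 O:1
  + Br → Br:1
Element totals:
  C: 5
  H: 9
  Br: 1
  O: 1
Molecular formula: C5H9BrO.
  M = 5(12.011) + 9(1.008) + 79.904 + 15.999
    = 60.055 + 9.072 + 79.904 + 15.999 = 165.030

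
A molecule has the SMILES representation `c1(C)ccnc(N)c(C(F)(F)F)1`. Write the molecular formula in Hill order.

Atom tally by fragment:
  pyridine ring core → C:5 H:5 N:1
  (− 3 ring H displaced by substituents)
  + CH3 → C:1 H:3
  + NH2 → N:1 H:2
  + CF3 → C:1 F:3
Element totals:
  C: 7
  H: 7
  F: 3
  N: 2

C7H7F3N2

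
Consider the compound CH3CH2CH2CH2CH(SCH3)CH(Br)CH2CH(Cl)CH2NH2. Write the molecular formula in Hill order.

C10H21BrClNS

Element totals:
  C: 10
  H: 21
  Br: 1
  Cl: 1
  N: 1
  S: 1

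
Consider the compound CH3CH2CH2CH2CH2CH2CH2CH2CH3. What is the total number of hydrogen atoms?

20

Atom tally by fragment:
  CH3 → C:1 H:3
  CH2 → C:1 H:2
  CH2 → C:1 H:2
  CH2 → C:1 H:2
  CH2 → C:1 H:2
  CH2 → C:1 H:2
  CH2 → C:1 H:2
  CH2 → C:1 H:2
  CH3 → C:1 H:3
Element totals:
  C: 9
  H: 20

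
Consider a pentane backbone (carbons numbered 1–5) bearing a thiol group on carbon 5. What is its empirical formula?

Atom tally by fragment:
  CH3 → C:1 H:3
  CH2 → C:1 H:2
  CH2 → C:1 H:2
  CH2 → C:1 H:2
  CH2SH → C:1 H:3 S:1
Element totals:
  C: 5
  H: 12
  S: 1
Molecular formula: C5H12S.
gcd of subscripts (5, 12, 1) = 1, so the empirical formula equals the molecular formula.

C5H12S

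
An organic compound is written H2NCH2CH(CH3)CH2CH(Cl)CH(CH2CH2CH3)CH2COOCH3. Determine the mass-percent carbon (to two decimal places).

57.70%

Element totals:
  C: 12
  H: 24
  Cl: 1
  N: 1
  O: 2
Molecular formula: C12H24ClNO2.
Molar mass = 249.779 g/mol.
Mass from C: 12 × 12.011 = 144.132 g/mol.
%C = 144.132 / 249.779 × 100 = 57.70%.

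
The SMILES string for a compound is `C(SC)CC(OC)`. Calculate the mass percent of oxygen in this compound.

13.31%

Atom tally by fragment:
  CH3SCH2 → C:2 H:5 S:1
  CH2 → C:1 H:2
  CH2OCH3 → C:2 H:5 O:1
Element totals:
  C: 5
  H: 12
  O: 1
  S: 1
Molecular formula: C5H12OS.
Molar mass = 120.210 g/mol.
Mass from O: 1 × 15.999 = 15.999 g/mol.
%O = 15.999 / 120.210 × 100 = 13.31%.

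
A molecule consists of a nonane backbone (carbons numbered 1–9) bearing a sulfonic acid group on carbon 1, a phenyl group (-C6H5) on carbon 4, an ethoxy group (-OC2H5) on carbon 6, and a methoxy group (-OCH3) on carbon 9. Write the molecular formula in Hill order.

C18H30O5S

Atom tally by fragment:
  HO3SCH2 → C:1 H:3 S:1 O:3
  CH2 → C:1 H:2
  CH2 → C:1 H:2
  CH(C6H5) → C:7 H:6
  CH2 → C:1 H:2
  CH(OC2H5) → C:3 H:6 O:1
  CH2 → C:1 H:2
  CH2 → C:1 H:2
  CH2OCH3 → C:2 H:5 O:1
Element totals:
  C: 18
  H: 30
  O: 5
  S: 1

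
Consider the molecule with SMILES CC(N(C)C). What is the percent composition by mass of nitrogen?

Atom tally by fragment:
  CH3 → C:1 H:3
  CH2N(CH3)2 → C:3 H:8 N:1
Element totals:
  C: 4
  H: 11
  N: 1
Molecular formula: C4H11N.
Molar mass = 73.139 g/mol.
Mass from N: 1 × 14.007 = 14.007 g/mol.
%N = 14.007 / 73.139 × 100 = 19.15%.

19.15%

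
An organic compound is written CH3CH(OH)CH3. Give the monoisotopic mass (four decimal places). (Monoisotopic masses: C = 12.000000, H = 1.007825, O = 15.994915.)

Atom tally by fragment:
  CH3 → C:1 H:3
  CH(OH) → C:1 H:2 O:1
  CH3 → C:1 H:3
Element totals:
  C: 3
  H: 8
  O: 1
Molecular formula: C3H8O.
  M = 3(12.0) + 8(1.007825) + 15.994915
    = 36.000000 + 8.062600 + 15.994915 = 60.057515

60.0575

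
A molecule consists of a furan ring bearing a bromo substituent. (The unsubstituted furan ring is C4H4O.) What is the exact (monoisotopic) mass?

Atom tally by fragment:
  furan ring core → C:4 H:4 O:1
  (− 1 ring H displaced by substituents)
  + Br → Br:1
Element totals:
  C: 4
  H: 3
  Br: 1
  O: 1
Molecular formula: C4H3BrO.
  M = 4(12.0) + 3(1.007825) + 78.918338 + 15.994915
    = 48.000000 + 3.023475 + 78.918338 + 15.994915 = 145.936728

145.9367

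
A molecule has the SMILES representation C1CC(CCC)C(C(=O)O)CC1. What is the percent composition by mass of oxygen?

18.79%

Atom tally by fragment:
  cyclohexane ring core → C:6 H:12
  (− 2 ring H displaced by substituents)
  + CH2CH2CH3 → C:3 H:7
  + COOH → C:1 H:1 O:2
Element totals:
  C: 10
  H: 18
  O: 2
Molecular formula: C10H18O2.
Molar mass = 170.252 g/mol.
Mass from O: 2 × 15.999 = 31.998 g/mol.
%O = 31.998 / 170.252 × 100 = 18.79%.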